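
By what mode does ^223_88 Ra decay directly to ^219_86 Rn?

alpha decay

ΔA = 219 − 223 = -4; ΔZ = 86 − 88 = -2.
A drops by 4 and Z drops by 2 — the signature of alpha emission.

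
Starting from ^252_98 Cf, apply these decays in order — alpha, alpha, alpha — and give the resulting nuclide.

U-240

Start: (A, Z) = (252, 98).
After α: (248, 96).
After α: (244, 94).
After α: (240, 92).
Z = 92 is uranium.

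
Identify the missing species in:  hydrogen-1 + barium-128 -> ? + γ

La-129

Conserve mass number: 1 + 128 = A + 0, so A = 129.
Conserve atomic number: 1 + 56 = Z + 0, so Z = 57.
Z = 57 is lanthanum, so the species is lanthanum-129.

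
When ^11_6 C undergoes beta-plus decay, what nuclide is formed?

Beta-plus decay: mass number changes by +0, atomic number by -1.
A: 11 = 11; Z: 6 − 1 = 5.
Z = 5 is boron, so the daughter is ^11_5 B.

B-11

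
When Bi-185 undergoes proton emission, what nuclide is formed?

Pb-184

Proton emission: mass number changes by -1, atomic number by -1.
A: 185 − 1 = 184; Z: 83 − 1 = 82.
Z = 82 is lead, so the daughter is Pb-184.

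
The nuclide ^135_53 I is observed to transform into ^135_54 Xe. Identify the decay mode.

ΔA = 135 − 135 = 0; ΔZ = 54 − 53 = +1.
A is unchanged and Z rises by 1 — a neutron has become a proton (β⁻ decay).

beta-minus decay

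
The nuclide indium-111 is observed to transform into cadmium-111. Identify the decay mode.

beta-plus decay or electron capture

ΔA = 111 − 111 = 0; ΔZ = 48 − 49 = -1.
A is unchanged and Z drops by 1 — a proton has become a neutron (β⁺ emission or electron capture).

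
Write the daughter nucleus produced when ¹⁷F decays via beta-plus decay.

O-17

Beta-plus decay: mass number changes by +0, atomic number by -1.
A: 17 = 17; Z: 9 − 1 = 8.
Z = 8 is oxygen, so the daughter is ¹⁷O.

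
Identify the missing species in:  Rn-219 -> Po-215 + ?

alpha particle

Conserve mass number: 219 = 215 + A, so A = 4.
Conserve atomic number: 86 = 84 + Z, so Z = 2.
A = 4 and Z = 2 is He-4 — an alpha particle.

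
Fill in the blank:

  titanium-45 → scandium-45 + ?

positron

Conserve mass number: 45 = 45 + A, so A = 0.
Conserve atomic number: 22 = 21 + Z, so Z = 1.
A = 0 and Z = 1 is e⁺ — a positron.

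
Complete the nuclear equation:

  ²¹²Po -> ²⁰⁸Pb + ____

alpha particle

Conserve mass number: 212 = 208 + A, so A = 4.
Conserve atomic number: 84 = 82 + Z, so Z = 2.
A = 4 and Z = 2 is ⁴He — an alpha particle.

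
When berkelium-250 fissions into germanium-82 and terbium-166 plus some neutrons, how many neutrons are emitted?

2

Conserve mass number: 250 = 82 + 166 + k, so k = 250 − 248 = 2.
Check atomic number: 97 = 32 + 65 + 0 = 97. ✓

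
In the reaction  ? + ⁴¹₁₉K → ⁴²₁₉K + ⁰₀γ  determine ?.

neutron

Conserve mass number: A + 41 = 42 + 0, so A = 1.
Conserve atomic number: Z + 19 = 19 + 0, so Z = 0.
A = 1 and Z = 0 is ¹₀n — a neutron.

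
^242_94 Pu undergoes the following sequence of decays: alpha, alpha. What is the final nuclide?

Start: (A, Z) = (242, 94).
After α: (238, 92).
After α: (234, 90).
Z = 90 is thorium.

Th-234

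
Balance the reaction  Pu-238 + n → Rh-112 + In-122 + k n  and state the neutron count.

Conserve mass number: 239 = 112 + 122 + k, so k = 239 − 234 = 5.
Check atomic number: 94 = 45 + 49 + 0 = 94. ✓

5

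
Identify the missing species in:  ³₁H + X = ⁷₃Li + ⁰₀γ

alpha particle

Conserve mass number: 3 + A = 7 + 0, so A = 4.
Conserve atomic number: 1 + Z = 3 + 0, so Z = 2.
A = 4 and Z = 2 is ⁴₂He — an alpha particle.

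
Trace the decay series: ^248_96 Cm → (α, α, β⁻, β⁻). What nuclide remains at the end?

Pu-240

Start: (A, Z) = (248, 96).
After α: (244, 94).
After α: (240, 92).
After β⁻: (240, 93).
After β⁻: (240, 94).
Z = 94 is plutonium.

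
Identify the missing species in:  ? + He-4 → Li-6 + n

triton

Conserve mass number: A + 4 = 6 + 1, so A = 3.
Conserve atomic number: Z + 2 = 3 + 0, so Z = 1.
A = 3 and Z = 1 is H-3 — a triton.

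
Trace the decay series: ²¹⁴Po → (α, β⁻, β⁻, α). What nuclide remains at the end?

Start: (A, Z) = (214, 84).
After α: (210, 82).
After β⁻: (210, 83).
After β⁻: (210, 84).
After α: (206, 82).
Z = 82 is lead.

Pb-206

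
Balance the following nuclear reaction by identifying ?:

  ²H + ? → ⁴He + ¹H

Conserve mass number: 2 + A = 4 + 1, so A = 3.
Conserve atomic number: 1 + Z = 2 + 1, so Z = 2.
Z = 2 is helium, so the species is ³He.

He-3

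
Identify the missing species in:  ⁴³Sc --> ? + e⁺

Ca-43

Conserve mass number: 43 = A + 0, so A = 43.
Conserve atomic number: 21 = Z + 1, so Z = 20.
Z = 20 is calcium, so the species is ⁴³Ca.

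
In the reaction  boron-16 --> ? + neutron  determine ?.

B-15

Conserve mass number: 16 = A + 1, so A = 15.
Conserve atomic number: 5 = Z + 0, so Z = 5.
Z = 5 is boron, so the species is boron-15.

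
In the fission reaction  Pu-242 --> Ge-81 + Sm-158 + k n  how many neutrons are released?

Conserve mass number: 242 = 81 + 158 + k, so k = 242 − 239 = 3.
Check atomic number: 94 = 32 + 62 + 0 = 94. ✓

3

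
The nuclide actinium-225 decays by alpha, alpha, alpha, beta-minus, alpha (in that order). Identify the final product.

Start: (A, Z) = (225, 89).
After α: (221, 87).
After α: (217, 85).
After α: (213, 83).
After β⁻: (213, 84).
After α: (209, 82).
Z = 82 is lead.

Pb-209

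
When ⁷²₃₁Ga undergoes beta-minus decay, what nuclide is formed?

Beta-minus decay: mass number changes by +0, atomic number by +1.
A: 72 = 72; Z: 31 + 1 = 32.
Z = 32 is germanium, so the daughter is ⁷²₃₂Ge.

Ge-72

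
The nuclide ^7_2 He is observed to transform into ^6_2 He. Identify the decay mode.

ΔA = 6 − 7 = -1; ΔZ = 2 − 2 = +0.
A drops by 1 with Z unchanged — a neutron was emitted.

neutron emission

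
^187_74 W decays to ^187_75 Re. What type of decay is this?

beta-minus decay

ΔA = 187 − 187 = 0; ΔZ = 75 − 74 = +1.
A is unchanged and Z rises by 1 — a neutron has become a proton (β⁻ decay).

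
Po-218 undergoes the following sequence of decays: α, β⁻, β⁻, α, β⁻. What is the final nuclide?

Bi-210

Start: (A, Z) = (218, 84).
After α: (214, 82).
After β⁻: (214, 83).
After β⁻: (214, 84).
After α: (210, 82).
After β⁻: (210, 83).
Z = 83 is bismuth.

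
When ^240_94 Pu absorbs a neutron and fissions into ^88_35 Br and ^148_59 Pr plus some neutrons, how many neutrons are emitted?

5

Conserve mass number: 241 = 88 + 148 + k, so k = 241 − 236 = 5.
Check atomic number: 94 = 35 + 59 + 0 = 94. ✓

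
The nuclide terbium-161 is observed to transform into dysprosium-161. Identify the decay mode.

ΔA = 161 − 161 = 0; ΔZ = 66 − 65 = +1.
A is unchanged and Z rises by 1 — a neutron has become a proton (β⁻ decay).

beta-minus decay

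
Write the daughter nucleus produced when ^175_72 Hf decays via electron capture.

Lu-175

Electron capture: mass number changes by +0, atomic number by -1.
A: 175 = 175; Z: 72 − 1 = 71.
Z = 71 is lutetium, so the daughter is ^175_71 Lu.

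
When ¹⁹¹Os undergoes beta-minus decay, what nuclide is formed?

Beta-minus decay: mass number changes by +0, atomic number by +1.
A: 191 = 191; Z: 76 + 1 = 77.
Z = 77 is iridium, so the daughter is ¹⁹¹Ir.

Ir-191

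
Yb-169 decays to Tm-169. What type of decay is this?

beta-plus decay or electron capture

ΔA = 169 − 169 = 0; ΔZ = 69 − 70 = -1.
A is unchanged and Z drops by 1 — a proton has become a neutron (β⁺ emission or electron capture).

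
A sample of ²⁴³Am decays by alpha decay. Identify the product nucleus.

Alpha decay: mass number changes by -4, atomic number by -2.
A: 243 − 4 = 239; Z: 95 − 2 = 93.
Z = 93 is neptunium, so the daughter is ²³⁹Np.

Np-239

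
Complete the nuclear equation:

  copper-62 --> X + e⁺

Ni-62

Conserve mass number: 62 = A + 0, so A = 62.
Conserve atomic number: 29 = Z + 1, so Z = 28.
Z = 28 is nickel, so the species is nickel-62.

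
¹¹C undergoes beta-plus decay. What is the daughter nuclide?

Beta-plus decay: mass number changes by +0, atomic number by -1.
A: 11 = 11; Z: 6 − 1 = 5.
Z = 5 is boron, so the daughter is ¹¹B.

B-11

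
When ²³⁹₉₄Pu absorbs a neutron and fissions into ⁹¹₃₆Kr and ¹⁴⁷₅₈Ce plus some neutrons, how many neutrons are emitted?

2

Conserve mass number: 240 = 91 + 147 + k, so k = 240 − 238 = 2.
Check atomic number: 94 = 36 + 58 + 0 = 94. ✓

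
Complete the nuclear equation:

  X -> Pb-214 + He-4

Po-218

Conserve mass number: A = 214 + 4, so A = 218.
Conserve atomic number: Z = 82 + 2, so Z = 84.
Z = 84 is polonium, so the species is Po-218.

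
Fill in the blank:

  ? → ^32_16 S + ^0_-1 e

Conserve mass number: A = 32 + 0, so A = 32.
Conserve atomic number: Z = 16 − 1, so Z = 15.
Z = 15 is phosphorus, so the species is ^32_15 P.

P-32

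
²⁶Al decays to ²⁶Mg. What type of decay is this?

ΔA = 26 − 26 = 0; ΔZ = 12 − 13 = -1.
A is unchanged and Z drops by 1 — a proton has become a neutron (β⁺ emission or electron capture).

beta-plus decay or electron capture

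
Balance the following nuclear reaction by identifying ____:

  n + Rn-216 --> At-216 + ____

Conserve mass number: 1 + 216 = 216 + A, so A = 1.
Conserve atomic number: 0 + 86 = 85 + Z, so Z = 1.
A = 1 and Z = 1 is H-1 — a proton.

proton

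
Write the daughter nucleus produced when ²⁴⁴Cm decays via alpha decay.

Pu-240

Alpha decay: mass number changes by -4, atomic number by -2.
A: 244 − 4 = 240; Z: 96 − 2 = 94.
Z = 94 is plutonium, so the daughter is ²⁴⁰Pu.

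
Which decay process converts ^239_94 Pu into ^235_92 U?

alpha decay

ΔA = 235 − 239 = -4; ΔZ = 92 − 94 = -2.
A drops by 4 and Z drops by 2 — the signature of alpha emission.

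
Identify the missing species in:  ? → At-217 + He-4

Conserve mass number: A = 217 + 4, so A = 221.
Conserve atomic number: Z = 85 + 2, so Z = 87.
Z = 87 is francium, so the species is Fr-221.

Fr-221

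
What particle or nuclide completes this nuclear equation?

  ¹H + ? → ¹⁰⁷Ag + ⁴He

Cd-110

Conserve mass number: 1 + A = 107 + 4, so A = 110.
Conserve atomic number: 1 + Z = 47 + 2, so Z = 48.
Z = 48 is cadmium, so the species is ¹¹⁰Cd.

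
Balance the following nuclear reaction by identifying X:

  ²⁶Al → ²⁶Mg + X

Conserve mass number: 26 = 26 + A, so A = 0.
Conserve atomic number: 13 = 12 + Z, so Z = 1.
A = 0 and Z = 1 is e⁺ — a positron.

positron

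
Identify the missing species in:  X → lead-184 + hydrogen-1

Conserve mass number: A = 184 + 1, so A = 185.
Conserve atomic number: Z = 82 + 1, so Z = 83.
Z = 83 is bismuth, so the species is bismuth-185.

Bi-185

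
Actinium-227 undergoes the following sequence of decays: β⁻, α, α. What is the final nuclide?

Start: (A, Z) = (227, 89).
After β⁻: (227, 90).
After α: (223, 88).
After α: (219, 86).
Z = 86 is radon.

Rn-219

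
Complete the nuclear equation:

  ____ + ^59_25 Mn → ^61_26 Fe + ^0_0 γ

deuteron

Conserve mass number: A + 59 = 61 + 0, so A = 2.
Conserve atomic number: Z + 25 = 26 + 0, so Z = 1.
A = 2 and Z = 1 is ^2_1 H — a deuteron.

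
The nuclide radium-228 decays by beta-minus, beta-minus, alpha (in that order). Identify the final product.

Ra-224

Start: (A, Z) = (228, 88).
After β⁻: (228, 89).
After β⁻: (228, 90).
After α: (224, 88).
Z = 88 is radium.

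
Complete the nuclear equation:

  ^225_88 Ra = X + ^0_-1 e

Ac-225

Conserve mass number: 225 = A + 0, so A = 225.
Conserve atomic number: 88 = Z − 1, so Z = 89.
Z = 89 is actinium, so the species is ^225_89 Ac.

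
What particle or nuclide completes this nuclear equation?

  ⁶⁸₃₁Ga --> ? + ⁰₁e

Zn-68

Conserve mass number: 68 = A + 0, so A = 68.
Conserve atomic number: 31 = Z + 1, so Z = 30.
Z = 30 is zinc, so the species is ⁶⁸₃₀Zn.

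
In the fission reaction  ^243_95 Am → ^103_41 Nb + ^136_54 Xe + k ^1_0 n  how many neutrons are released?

Conserve mass number: 243 = 103 + 136 + k, so k = 243 − 239 = 4.
Check atomic number: 95 = 41 + 54 + 0 = 95. ✓

4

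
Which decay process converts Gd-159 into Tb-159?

ΔA = 159 − 159 = 0; ΔZ = 65 − 64 = +1.
A is unchanged and Z rises by 1 — a neutron has become a proton (β⁻ decay).

beta-minus decay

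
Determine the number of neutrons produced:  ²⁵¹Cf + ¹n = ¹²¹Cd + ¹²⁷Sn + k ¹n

4

Conserve mass number: 252 = 121 + 127 + k, so k = 252 − 248 = 4.
Check atomic number: 98 = 48 + 50 + 0 = 98. ✓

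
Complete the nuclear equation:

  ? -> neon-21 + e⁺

Conserve mass number: A = 21 + 0, so A = 21.
Conserve atomic number: Z = 10 + 1, so Z = 11.
Z = 11 is sodium, so the species is sodium-21.

Na-21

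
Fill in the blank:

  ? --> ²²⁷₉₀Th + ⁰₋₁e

Conserve mass number: A = 227 + 0, so A = 227.
Conserve atomic number: Z = 90 − 1, so Z = 89.
Z = 89 is actinium, so the species is ²²⁷₈₉Ac.

Ac-227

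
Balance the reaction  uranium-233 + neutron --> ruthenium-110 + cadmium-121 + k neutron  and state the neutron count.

3

Conserve mass number: 234 = 110 + 121 + k, so k = 234 − 231 = 3.
Check atomic number: 92 = 44 + 48 + 0 = 92. ✓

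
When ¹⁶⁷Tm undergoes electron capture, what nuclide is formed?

Electron capture: mass number changes by +0, atomic number by -1.
A: 167 = 167; Z: 69 − 1 = 68.
Z = 68 is erbium, so the daughter is ¹⁶⁷Er.

Er-167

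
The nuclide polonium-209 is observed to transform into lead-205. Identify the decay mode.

ΔA = 205 − 209 = -4; ΔZ = 82 − 84 = -2.
A drops by 4 and Z drops by 2 — the signature of alpha emission.

alpha decay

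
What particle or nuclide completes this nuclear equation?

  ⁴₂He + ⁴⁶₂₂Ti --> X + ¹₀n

Conserve mass number: 4 + 46 = A + 1, so A = 49.
Conserve atomic number: 2 + 22 = Z + 0, so Z = 24.
Z = 24 is chromium, so the species is ⁴⁹₂₄Cr.

Cr-49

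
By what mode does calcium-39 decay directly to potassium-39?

beta-plus decay or electron capture

ΔA = 39 − 39 = 0; ΔZ = 19 − 20 = -1.
A is unchanged and Z drops by 1 — a proton has become a neutron (β⁺ emission or electron capture).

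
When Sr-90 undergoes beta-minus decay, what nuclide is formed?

Beta-minus decay: mass number changes by +0, atomic number by +1.
A: 90 = 90; Z: 38 + 1 = 39.
Z = 39 is yttrium, so the daughter is Y-90.

Y-90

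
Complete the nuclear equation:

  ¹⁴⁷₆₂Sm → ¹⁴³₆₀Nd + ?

Conserve mass number: 147 = 143 + A, so A = 4.
Conserve atomic number: 62 = 60 + Z, so Z = 2.
A = 4 and Z = 2 is ⁴₂He — an alpha particle.

alpha particle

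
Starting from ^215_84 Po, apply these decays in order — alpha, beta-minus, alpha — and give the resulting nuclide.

Tl-207

Start: (A, Z) = (215, 84).
After α: (211, 82).
After β⁻: (211, 83).
After α: (207, 81).
Z = 81 is thallium.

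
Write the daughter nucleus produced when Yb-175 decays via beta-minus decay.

Beta-minus decay: mass number changes by +0, atomic number by +1.
A: 175 = 175; Z: 70 + 1 = 71.
Z = 71 is lutetium, so the daughter is Lu-175.

Lu-175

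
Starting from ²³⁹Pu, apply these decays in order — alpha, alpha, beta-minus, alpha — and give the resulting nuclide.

Start: (A, Z) = (239, 94).
After α: (235, 92).
After α: (231, 90).
After β⁻: (231, 91).
After α: (227, 89).
Z = 89 is actinium.

Ac-227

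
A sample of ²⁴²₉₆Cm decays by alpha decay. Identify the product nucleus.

Alpha decay: mass number changes by -4, atomic number by -2.
A: 242 − 4 = 238; Z: 96 − 2 = 94.
Z = 94 is plutonium, so the daughter is ²³⁸₉₄Pu.

Pu-238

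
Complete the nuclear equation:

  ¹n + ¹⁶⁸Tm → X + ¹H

Conserve mass number: 1 + 168 = A + 1, so A = 168.
Conserve atomic number: 0 + 69 = Z + 1, so Z = 68.
Z = 68 is erbium, so the species is ¹⁶⁸Er.

Er-168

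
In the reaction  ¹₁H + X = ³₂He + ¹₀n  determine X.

Conserve mass number: 1 + A = 3 + 1, so A = 3.
Conserve atomic number: 1 + Z = 2 + 0, so Z = 1.
A = 3 and Z = 1 is ³₁H — a triton.

triton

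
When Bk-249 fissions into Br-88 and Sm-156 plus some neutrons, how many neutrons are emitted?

Conserve mass number: 249 = 88 + 156 + k, so k = 249 − 244 = 5.
Check atomic number: 97 = 35 + 62 + 0 = 97. ✓

5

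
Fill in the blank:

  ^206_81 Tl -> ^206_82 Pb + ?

Conserve mass number: 206 = 206 + A, so A = 0.
Conserve atomic number: 81 = 82 + Z, so Z = -1.
A = 0 and Z = -1 is ^0_-1 e — a beta-minus particle.

beta-minus particle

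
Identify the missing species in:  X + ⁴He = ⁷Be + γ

Conserve mass number: A + 4 = 7 + 0, so A = 3.
Conserve atomic number: Z + 2 = 4 + 0, so Z = 2.
Z = 2 is helium, so the species is ³He.

He-3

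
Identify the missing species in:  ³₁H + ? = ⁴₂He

Conserve mass number: 3 + A = 4, so A = 1.
Conserve atomic number: 1 + Z = 2, so Z = 1.
A = 1 and Z = 1 is ¹₁H — a proton.

proton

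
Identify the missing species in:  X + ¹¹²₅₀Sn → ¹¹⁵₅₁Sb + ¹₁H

Conserve mass number: A + 112 = 115 + 1, so A = 4.
Conserve atomic number: Z + 50 = 51 + 1, so Z = 2.
A = 4 and Z = 2 is ⁴₂He — an alpha particle.

alpha particle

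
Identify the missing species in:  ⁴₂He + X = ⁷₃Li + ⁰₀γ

Conserve mass number: 4 + A = 7 + 0, so A = 3.
Conserve atomic number: 2 + Z = 3 + 0, so Z = 1.
A = 3 and Z = 1 is ³₁H — a triton.

triton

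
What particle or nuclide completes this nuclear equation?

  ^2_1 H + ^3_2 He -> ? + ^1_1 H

He-4

Conserve mass number: 2 + 3 = A + 1, so A = 4.
Conserve atomic number: 1 + 2 = Z + 1, so Z = 2.
A = 4 and Z = 2 is ^4_2 He — an alpha particle.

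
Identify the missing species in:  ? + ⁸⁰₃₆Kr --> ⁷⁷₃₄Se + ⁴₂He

neutron

Conserve mass number: A + 80 = 77 + 4, so A = 1.
Conserve atomic number: Z + 36 = 34 + 2, so Z = 0.
A = 1 and Z = 0 is ¹₀n — a neutron.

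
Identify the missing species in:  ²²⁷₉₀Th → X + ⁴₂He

Ra-223

Conserve mass number: 227 = A + 4, so A = 223.
Conserve atomic number: 90 = Z + 2, so Z = 88.
Z = 88 is radium, so the species is ²²³₈₈Ra.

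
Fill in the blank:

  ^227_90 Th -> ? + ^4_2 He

Conserve mass number: 227 = A + 4, so A = 223.
Conserve atomic number: 90 = Z + 2, so Z = 88.
Z = 88 is radium, so the species is ^223_88 Ra.

Ra-223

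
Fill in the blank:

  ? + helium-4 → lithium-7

triton

Conserve mass number: A + 4 = 7, so A = 3.
Conserve atomic number: Z + 2 = 3, so Z = 1.
A = 3 and Z = 1 is hydrogen-3 — a triton.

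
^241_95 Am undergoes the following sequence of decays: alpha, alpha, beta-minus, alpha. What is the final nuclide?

Start: (A, Z) = (241, 95).
After α: (237, 93).
After α: (233, 91).
After β⁻: (233, 92).
After α: (229, 90).
Z = 90 is thorium.

Th-229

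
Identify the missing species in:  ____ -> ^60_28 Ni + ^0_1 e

Cu-60

Conserve mass number: A = 60 + 0, so A = 60.
Conserve atomic number: Z = 28 + 1, so Z = 29.
Z = 29 is copper, so the species is ^60_29 Cu.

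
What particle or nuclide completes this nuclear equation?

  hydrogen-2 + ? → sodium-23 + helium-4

Conserve mass number: 2 + A = 23 + 4, so A = 25.
Conserve atomic number: 1 + Z = 11 + 2, so Z = 12.
Z = 12 is magnesium, so the species is magnesium-25.

Mg-25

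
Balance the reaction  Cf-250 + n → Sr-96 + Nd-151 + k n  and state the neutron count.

Conserve mass number: 251 = 96 + 151 + k, so k = 251 − 247 = 4.
Check atomic number: 98 = 38 + 60 + 0 = 98. ✓

4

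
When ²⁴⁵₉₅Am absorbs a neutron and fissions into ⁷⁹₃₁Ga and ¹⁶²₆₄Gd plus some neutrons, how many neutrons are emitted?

Conserve mass number: 246 = 79 + 162 + k, so k = 246 − 241 = 5.
Check atomic number: 95 = 31 + 64 + 0 = 95. ✓

5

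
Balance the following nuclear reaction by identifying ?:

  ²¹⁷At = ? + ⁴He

Conserve mass number: 217 = A + 4, so A = 213.
Conserve atomic number: 85 = Z + 2, so Z = 83.
Z = 83 is bismuth, so the species is ²¹³Bi.

Bi-213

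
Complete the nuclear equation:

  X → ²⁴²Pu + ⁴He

Conserve mass number: A = 242 + 4, so A = 246.
Conserve atomic number: Z = 94 + 2, so Z = 96.
Z = 96 is curium, so the species is ²⁴⁶Cm.

Cm-246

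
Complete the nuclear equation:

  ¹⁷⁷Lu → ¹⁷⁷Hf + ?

Conserve mass number: 177 = 177 + A, so A = 0.
Conserve atomic number: 71 = 72 + Z, so Z = -1.
A = 0 and Z = -1 is e⁻ — a beta-minus particle.

beta-minus particle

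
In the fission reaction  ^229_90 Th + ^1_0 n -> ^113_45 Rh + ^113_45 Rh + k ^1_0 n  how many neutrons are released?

Conserve mass number: 230 = 113 + 113 + k, so k = 230 − 226 = 4.
Check atomic number: 90 = 45 + 45 + 0 = 90. ✓

4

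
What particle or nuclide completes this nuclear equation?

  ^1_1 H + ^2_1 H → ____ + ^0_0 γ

He-3

Conserve mass number: 1 + 2 = A + 0, so A = 3.
Conserve atomic number: 1 + 1 = Z + 0, so Z = 2.
Z = 2 is helium, so the species is ^3_2 He.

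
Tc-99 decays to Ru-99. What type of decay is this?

ΔA = 99 − 99 = 0; ΔZ = 44 − 43 = +1.
A is unchanged and Z rises by 1 — a neutron has become a proton (β⁻ decay).

beta-minus decay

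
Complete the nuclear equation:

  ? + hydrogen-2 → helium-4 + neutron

triton

Conserve mass number: A + 2 = 4 + 1, so A = 3.
Conserve atomic number: Z + 1 = 2 + 0, so Z = 1.
A = 3 and Z = 1 is hydrogen-3 — a triton.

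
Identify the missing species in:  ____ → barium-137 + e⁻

Conserve mass number: A = 137 + 0, so A = 137.
Conserve atomic number: Z = 56 − 1, so Z = 55.
Z = 55 is caesium, so the species is caesium-137.

Cs-137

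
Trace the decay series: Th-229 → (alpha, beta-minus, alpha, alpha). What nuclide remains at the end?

At-217

Start: (A, Z) = (229, 90).
After α: (225, 88).
After β⁻: (225, 89).
After α: (221, 87).
After α: (217, 85).
Z = 85 is astatine.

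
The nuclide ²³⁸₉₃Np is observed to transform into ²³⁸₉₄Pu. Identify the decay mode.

ΔA = 238 − 238 = 0; ΔZ = 94 − 93 = +1.
A is unchanged and Z rises by 1 — a neutron has become a proton (β⁻ decay).

beta-minus decay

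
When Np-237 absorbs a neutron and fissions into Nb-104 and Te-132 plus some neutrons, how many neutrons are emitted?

2

Conserve mass number: 238 = 104 + 132 + k, so k = 238 − 236 = 2.
Check atomic number: 93 = 41 + 52 + 0 = 93. ✓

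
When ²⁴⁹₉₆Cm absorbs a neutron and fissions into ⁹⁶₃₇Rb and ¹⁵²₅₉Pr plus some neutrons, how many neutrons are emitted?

Conserve mass number: 250 = 96 + 152 + k, so k = 250 − 248 = 2.
Check atomic number: 96 = 37 + 59 + 0 = 96. ✓

2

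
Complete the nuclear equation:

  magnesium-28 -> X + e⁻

Conserve mass number: 28 = A + 0, so A = 28.
Conserve atomic number: 12 = Z − 1, so Z = 13.
Z = 13 is aluminium, so the species is aluminium-28.

Al-28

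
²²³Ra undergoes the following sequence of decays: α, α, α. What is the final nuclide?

Start: (A, Z) = (223, 88).
After α: (219, 86).
After α: (215, 84).
After α: (211, 82).
Z = 82 is lead.

Pb-211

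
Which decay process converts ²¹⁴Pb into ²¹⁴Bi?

ΔA = 214 − 214 = 0; ΔZ = 83 − 82 = +1.
A is unchanged and Z rises by 1 — a neutron has become a proton (β⁻ decay).

beta-minus decay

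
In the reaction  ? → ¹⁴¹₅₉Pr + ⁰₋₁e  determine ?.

Ce-141

Conserve mass number: A = 141 + 0, so A = 141.
Conserve atomic number: Z = 59 − 1, so Z = 58.
Z = 58 is cerium, so the species is ¹⁴¹₅₈Ce.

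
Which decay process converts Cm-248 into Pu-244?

ΔA = 244 − 248 = -4; ΔZ = 94 − 96 = -2.
A drops by 4 and Z drops by 2 — the signature of alpha emission.

alpha decay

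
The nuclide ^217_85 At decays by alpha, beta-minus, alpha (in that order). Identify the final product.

Start: (A, Z) = (217, 85).
After α: (213, 83).
After β⁻: (213, 84).
After α: (209, 82).
Z = 82 is lead.

Pb-209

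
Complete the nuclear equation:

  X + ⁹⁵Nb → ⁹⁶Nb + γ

Conserve mass number: A + 95 = 96 + 0, so A = 1.
Conserve atomic number: Z + 41 = 41 + 0, so Z = 0.
A = 1 and Z = 0 is ¹n — a neutron.

neutron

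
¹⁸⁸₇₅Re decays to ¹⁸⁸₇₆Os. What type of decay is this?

beta-minus decay

ΔA = 188 − 188 = 0; ΔZ = 76 − 75 = +1.
A is unchanged and Z rises by 1 — a neutron has become a proton (β⁻ decay).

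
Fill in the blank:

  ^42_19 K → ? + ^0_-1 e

Ca-42

Conserve mass number: 42 = A + 0, so A = 42.
Conserve atomic number: 19 = Z − 1, so Z = 20.
Z = 20 is calcium, so the species is ^42_20 Ca.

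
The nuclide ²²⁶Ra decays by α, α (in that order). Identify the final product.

Start: (A, Z) = (226, 88).
After α: (222, 86).
After α: (218, 84).
Z = 84 is polonium.

Po-218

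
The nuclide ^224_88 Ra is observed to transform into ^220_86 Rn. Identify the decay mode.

alpha decay

ΔA = 220 − 224 = -4; ΔZ = 86 − 88 = -2.
A drops by 4 and Z drops by 2 — the signature of alpha emission.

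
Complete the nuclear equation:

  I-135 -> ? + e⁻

Xe-135

Conserve mass number: 135 = A + 0, so A = 135.
Conserve atomic number: 53 = Z − 1, so Z = 54.
Z = 54 is xenon, so the species is Xe-135.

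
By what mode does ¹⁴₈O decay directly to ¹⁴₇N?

beta-plus decay or electron capture

ΔA = 14 − 14 = 0; ΔZ = 7 − 8 = -1.
A is unchanged and Z drops by 1 — a proton has become a neutron (β⁺ emission or electron capture).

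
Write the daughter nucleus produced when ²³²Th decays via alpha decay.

Alpha decay: mass number changes by -4, atomic number by -2.
A: 232 − 4 = 228; Z: 90 − 2 = 88.
Z = 88 is radium, so the daughter is ²²⁸Ra.

Ra-228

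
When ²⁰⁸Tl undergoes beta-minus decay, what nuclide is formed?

Pb-208

Beta-minus decay: mass number changes by +0, atomic number by +1.
A: 208 = 208; Z: 81 + 1 = 82.
Z = 82 is lead, so the daughter is ²⁰⁸Pb.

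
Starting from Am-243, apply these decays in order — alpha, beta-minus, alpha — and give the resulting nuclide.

Start: (A, Z) = (243, 95).
After α: (239, 93).
After β⁻: (239, 94).
After α: (235, 92).
Z = 92 is uranium.

U-235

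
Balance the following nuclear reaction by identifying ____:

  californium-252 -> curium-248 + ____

Conserve mass number: 252 = 248 + A, so A = 4.
Conserve atomic number: 98 = 96 + Z, so Z = 2.
A = 4 and Z = 2 is helium-4 — an alpha particle.

alpha particle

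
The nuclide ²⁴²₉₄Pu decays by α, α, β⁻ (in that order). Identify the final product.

Start: (A, Z) = (242, 94).
After α: (238, 92).
After α: (234, 90).
After β⁻: (234, 91).
Z = 91 is protactinium.

Pa-234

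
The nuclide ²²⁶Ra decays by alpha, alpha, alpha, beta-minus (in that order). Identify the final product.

Start: (A, Z) = (226, 88).
After α: (222, 86).
After α: (218, 84).
After α: (214, 82).
After β⁻: (214, 83).
Z = 83 is bismuth.

Bi-214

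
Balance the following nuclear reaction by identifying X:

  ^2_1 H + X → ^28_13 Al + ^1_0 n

Mg-27

Conserve mass number: 2 + A = 28 + 1, so A = 27.
Conserve atomic number: 1 + Z = 13 + 0, so Z = 12.
Z = 12 is magnesium, so the species is ^27_12 Mg.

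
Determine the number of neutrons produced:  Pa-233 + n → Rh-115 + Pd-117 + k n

2

Conserve mass number: 234 = 115 + 117 + k, so k = 234 − 232 = 2.
Check atomic number: 91 = 45 + 46 + 0 = 91. ✓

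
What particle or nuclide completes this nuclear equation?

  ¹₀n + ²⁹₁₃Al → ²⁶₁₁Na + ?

alpha particle

Conserve mass number: 1 + 29 = 26 + A, so A = 4.
Conserve atomic number: 0 + 13 = 11 + Z, so Z = 2.
A = 4 and Z = 2 is ⁴₂He — an alpha particle.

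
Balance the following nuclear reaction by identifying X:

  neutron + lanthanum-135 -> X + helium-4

Cs-132

Conserve mass number: 1 + 135 = A + 4, so A = 132.
Conserve atomic number: 0 + 57 = Z + 2, so Z = 55.
Z = 55 is caesium, so the species is caesium-132.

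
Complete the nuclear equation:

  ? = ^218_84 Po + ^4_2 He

Conserve mass number: A = 218 + 4, so A = 222.
Conserve atomic number: Z = 84 + 2, so Z = 86.
Z = 86 is radon, so the species is ^222_86 Rn.

Rn-222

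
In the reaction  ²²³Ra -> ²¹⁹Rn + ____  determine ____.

Conserve mass number: 223 = 219 + A, so A = 4.
Conserve atomic number: 88 = 86 + Z, so Z = 2.
A = 4 and Z = 2 is ⁴He — an alpha particle.

alpha particle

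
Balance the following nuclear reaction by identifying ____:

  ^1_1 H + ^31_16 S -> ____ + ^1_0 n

Cl-31

Conserve mass number: 1 + 31 = A + 1, so A = 31.
Conserve atomic number: 1 + 16 = Z + 0, so Z = 17.
Z = 17 is chlorine, so the species is ^31_17 Cl.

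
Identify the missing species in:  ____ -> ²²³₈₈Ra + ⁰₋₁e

Conserve mass number: A = 223 + 0, so A = 223.
Conserve atomic number: Z = 88 − 1, so Z = 87.
Z = 87 is francium, so the species is ²²³₈₇Fr.

Fr-223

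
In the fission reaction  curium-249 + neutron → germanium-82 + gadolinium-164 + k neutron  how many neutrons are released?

4

Conserve mass number: 250 = 82 + 164 + k, so k = 250 − 246 = 4.
Check atomic number: 96 = 32 + 64 + 0 = 96. ✓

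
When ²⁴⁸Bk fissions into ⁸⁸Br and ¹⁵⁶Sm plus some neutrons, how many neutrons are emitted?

Conserve mass number: 248 = 88 + 156 + k, so k = 248 − 244 = 4.
Check atomic number: 97 = 35 + 62 + 0 = 97. ✓

4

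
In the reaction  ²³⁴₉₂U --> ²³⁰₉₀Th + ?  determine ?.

alpha particle

Conserve mass number: 234 = 230 + A, so A = 4.
Conserve atomic number: 92 = 90 + Z, so Z = 2.
A = 4 and Z = 2 is ⁴₂He — an alpha particle.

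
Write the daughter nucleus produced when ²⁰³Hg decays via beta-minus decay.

Beta-minus decay: mass number changes by +0, atomic number by +1.
A: 203 = 203; Z: 80 + 1 = 81.
Z = 81 is thallium, so the daughter is ²⁰³Tl.

Tl-203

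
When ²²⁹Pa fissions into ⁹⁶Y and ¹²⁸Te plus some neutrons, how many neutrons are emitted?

5

Conserve mass number: 229 = 96 + 128 + k, so k = 229 − 224 = 5.
Check atomic number: 91 = 39 + 52 + 0 = 91. ✓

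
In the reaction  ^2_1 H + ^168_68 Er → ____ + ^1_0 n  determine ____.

Tm-169

Conserve mass number: 2 + 168 = A + 1, so A = 169.
Conserve atomic number: 1 + 68 = Z + 0, so Z = 69.
Z = 69 is thulium, so the species is ^169_69 Tm.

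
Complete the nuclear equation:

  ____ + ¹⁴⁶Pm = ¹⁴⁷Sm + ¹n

Conserve mass number: A + 146 = 147 + 1, so A = 2.
Conserve atomic number: Z + 61 = 62 + 0, so Z = 1.
A = 2 and Z = 1 is ²H — a deuteron.

deuteron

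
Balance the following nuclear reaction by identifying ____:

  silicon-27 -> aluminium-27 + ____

Conserve mass number: 27 = 27 + A, so A = 0.
Conserve atomic number: 14 = 13 + Z, so Z = 1.
A = 0 and Z = 1 is e⁺ — a positron.

positron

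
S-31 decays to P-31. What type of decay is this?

beta-plus decay or electron capture

ΔA = 31 − 31 = 0; ΔZ = 15 − 16 = -1.
A is unchanged and Z drops by 1 — a proton has become a neutron (β⁺ emission or electron capture).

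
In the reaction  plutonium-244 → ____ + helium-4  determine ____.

U-240

Conserve mass number: 244 = A + 4, so A = 240.
Conserve atomic number: 94 = Z + 2, so Z = 92.
Z = 92 is uranium, so the species is uranium-240.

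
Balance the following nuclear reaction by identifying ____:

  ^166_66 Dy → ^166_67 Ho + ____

Conserve mass number: 166 = 166 + A, so A = 0.
Conserve atomic number: 66 = 67 + Z, so Z = -1.
A = 0 and Z = -1 is ^0_-1 e — a beta-minus particle.

beta-minus particle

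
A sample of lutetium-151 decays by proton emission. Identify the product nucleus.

Proton emission: mass number changes by -1, atomic number by -1.
A: 151 − 1 = 150; Z: 71 − 1 = 70.
Z = 70 is ytterbium, so the daughter is ytterbium-150.

Yb-150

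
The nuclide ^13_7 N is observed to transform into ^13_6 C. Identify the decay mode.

beta-plus decay or electron capture

ΔA = 13 − 13 = 0; ΔZ = 6 − 7 = -1.
A is unchanged and Z drops by 1 — a proton has become a neutron (β⁺ emission or electron capture).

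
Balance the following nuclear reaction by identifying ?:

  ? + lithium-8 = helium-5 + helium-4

proton

Conserve mass number: A + 8 = 5 + 4, so A = 1.
Conserve atomic number: Z + 3 = 2 + 2, so Z = 1.
A = 1 and Z = 1 is hydrogen-1 — a proton.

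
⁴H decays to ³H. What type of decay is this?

neutron emission

ΔA = 3 − 4 = -1; ΔZ = 1 − 1 = +0.
A drops by 1 with Z unchanged — a neutron was emitted.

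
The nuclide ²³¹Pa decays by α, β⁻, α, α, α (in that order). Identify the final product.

Po-215

Start: (A, Z) = (231, 91).
After α: (227, 89).
After β⁻: (227, 90).
After α: (223, 88).
After α: (219, 86).
After α: (215, 84).
Z = 84 is polonium.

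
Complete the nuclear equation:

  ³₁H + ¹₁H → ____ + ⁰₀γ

Conserve mass number: 3 + 1 = A + 0, so A = 4.
Conserve atomic number: 1 + 1 = Z + 0, so Z = 2.
A = 4 and Z = 2 is ⁴₂He — an alpha particle.

He-4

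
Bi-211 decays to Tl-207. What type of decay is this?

ΔA = 207 − 211 = -4; ΔZ = 81 − 83 = -2.
A drops by 4 and Z drops by 2 — the signature of alpha emission.

alpha decay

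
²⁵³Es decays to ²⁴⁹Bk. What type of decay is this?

ΔA = 249 − 253 = -4; ΔZ = 97 − 99 = -2.
A drops by 4 and Z drops by 2 — the signature of alpha emission.

alpha decay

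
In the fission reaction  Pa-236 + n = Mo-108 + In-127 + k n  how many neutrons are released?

Conserve mass number: 237 = 108 + 127 + k, so k = 237 − 235 = 2.
Check atomic number: 91 = 42 + 49 + 0 = 91. ✓

2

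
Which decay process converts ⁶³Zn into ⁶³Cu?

ΔA = 63 − 63 = 0; ΔZ = 29 − 30 = -1.
A is unchanged and Z drops by 1 — a proton has become a neutron (β⁺ emission or electron capture).

beta-plus decay or electron capture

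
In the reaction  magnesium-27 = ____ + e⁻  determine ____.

Conserve mass number: 27 = A + 0, so A = 27.
Conserve atomic number: 12 = Z − 1, so Z = 13.
Z = 13 is aluminium, so the species is aluminium-27.

Al-27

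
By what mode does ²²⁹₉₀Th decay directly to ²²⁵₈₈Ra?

alpha decay

ΔA = 225 − 229 = -4; ΔZ = 88 − 90 = -2.
A drops by 4 and Z drops by 2 — the signature of alpha emission.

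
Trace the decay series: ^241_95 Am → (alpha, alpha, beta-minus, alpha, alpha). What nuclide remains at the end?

Ra-225

Start: (A, Z) = (241, 95).
After α: (237, 93).
After α: (233, 91).
After β⁻: (233, 92).
After α: (229, 90).
After α: (225, 88).
Z = 88 is radium.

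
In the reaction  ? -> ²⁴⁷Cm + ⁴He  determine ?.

Conserve mass number: A = 247 + 4, so A = 251.
Conserve atomic number: Z = 96 + 2, so Z = 98.
Z = 98 is californium, so the species is ²⁵¹Cf.

Cf-251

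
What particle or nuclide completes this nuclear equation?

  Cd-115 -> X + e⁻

In-115

Conserve mass number: 115 = A + 0, so A = 115.
Conserve atomic number: 48 = Z − 1, so Z = 49.
Z = 49 is indium, so the species is In-115.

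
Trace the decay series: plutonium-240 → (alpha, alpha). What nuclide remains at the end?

Th-232

Start: (A, Z) = (240, 94).
After α: (236, 92).
After α: (232, 90).
Z = 90 is thorium.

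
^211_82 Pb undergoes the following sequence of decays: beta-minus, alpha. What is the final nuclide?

Tl-207

Start: (A, Z) = (211, 82).
After β⁻: (211, 83).
After α: (207, 81).
Z = 81 is thallium.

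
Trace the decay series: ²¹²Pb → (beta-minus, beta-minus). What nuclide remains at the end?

Start: (A, Z) = (212, 82).
After β⁻: (212, 83).
After β⁻: (212, 84).
Z = 84 is polonium.

Po-212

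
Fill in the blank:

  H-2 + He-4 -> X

Conserve mass number: 2 + 4 = A, so A = 6.
Conserve atomic number: 1 + 2 = Z, so Z = 3.
Z = 3 is lithium, so the species is Li-6.

Li-6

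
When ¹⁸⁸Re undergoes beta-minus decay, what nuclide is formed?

Beta-minus decay: mass number changes by +0, atomic number by +1.
A: 188 = 188; Z: 75 + 1 = 76.
Z = 76 is osmium, so the daughter is ¹⁸⁸Os.

Os-188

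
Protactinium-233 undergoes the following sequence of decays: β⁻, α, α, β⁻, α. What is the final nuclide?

Start: (A, Z) = (233, 91).
After β⁻: (233, 92).
After α: (229, 90).
After α: (225, 88).
After β⁻: (225, 89).
After α: (221, 87).
Z = 87 is francium.

Fr-221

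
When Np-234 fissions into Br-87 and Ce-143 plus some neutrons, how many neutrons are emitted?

4

Conserve mass number: 234 = 87 + 143 + k, so k = 234 − 230 = 4.
Check atomic number: 93 = 35 + 58 + 0 = 93. ✓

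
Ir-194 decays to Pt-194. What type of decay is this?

beta-minus decay

ΔA = 194 − 194 = 0; ΔZ = 78 − 77 = +1.
A is unchanged and Z rises by 1 — a neutron has become a proton (β⁻ decay).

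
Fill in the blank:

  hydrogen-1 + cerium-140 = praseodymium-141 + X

gamma ray

Conserve mass number: 1 + 140 = 141 + A, so A = 0.
Conserve atomic number: 1 + 58 = 59 + Z, so Z = 0.
A = 0 and Z = 0 is γ — a gamma ray.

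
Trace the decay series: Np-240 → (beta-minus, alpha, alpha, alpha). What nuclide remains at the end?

Start: (A, Z) = (240, 93).
After β⁻: (240, 94).
After α: (236, 92).
After α: (232, 90).
After α: (228, 88).
Z = 88 is radium.

Ra-228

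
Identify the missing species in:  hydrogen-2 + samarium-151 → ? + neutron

Conserve mass number: 2 + 151 = A + 1, so A = 152.
Conserve atomic number: 1 + 62 = Z + 0, so Z = 63.
Z = 63 is europium, so the species is europium-152.

Eu-152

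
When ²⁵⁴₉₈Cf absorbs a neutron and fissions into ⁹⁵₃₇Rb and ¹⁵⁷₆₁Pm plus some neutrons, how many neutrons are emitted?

Conserve mass number: 255 = 95 + 157 + k, so k = 255 − 252 = 3.
Check atomic number: 98 = 37 + 61 + 0 = 98. ✓

3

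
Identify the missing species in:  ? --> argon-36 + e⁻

Conserve mass number: A = 36 + 0, so A = 36.
Conserve atomic number: Z = 18 − 1, so Z = 17.
Z = 17 is chlorine, so the species is chlorine-36.

Cl-36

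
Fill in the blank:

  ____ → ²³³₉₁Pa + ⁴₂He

Conserve mass number: A = 233 + 4, so A = 237.
Conserve atomic number: Z = 91 + 2, so Z = 93.
Z = 93 is neptunium, so the species is ²³⁷₉₃Np.

Np-237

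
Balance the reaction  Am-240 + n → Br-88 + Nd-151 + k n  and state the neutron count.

Conserve mass number: 241 = 88 + 151 + k, so k = 241 − 239 = 2.
Check atomic number: 95 = 35 + 60 + 0 = 95. ✓

2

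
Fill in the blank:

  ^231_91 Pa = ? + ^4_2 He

Ac-227

Conserve mass number: 231 = A + 4, so A = 227.
Conserve atomic number: 91 = Z + 2, so Z = 89.
Z = 89 is actinium, so the species is ^227_89 Ac.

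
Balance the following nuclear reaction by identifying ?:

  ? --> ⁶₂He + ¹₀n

He-7

Conserve mass number: A = 6 + 1, so A = 7.
Conserve atomic number: Z = 2 + 0, so Z = 2.
Z = 2 is helium, so the species is ⁷₂He.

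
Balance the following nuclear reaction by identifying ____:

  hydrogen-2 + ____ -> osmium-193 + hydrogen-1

Conserve mass number: 2 + A = 193 + 1, so A = 192.
Conserve atomic number: 1 + Z = 76 + 1, so Z = 76.
Z = 76 is osmium, so the species is osmium-192.

Os-192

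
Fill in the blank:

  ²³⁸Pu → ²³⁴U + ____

Conserve mass number: 238 = 234 + A, so A = 4.
Conserve atomic number: 94 = 92 + Z, so Z = 2.
A = 4 and Z = 2 is ⁴He — an alpha particle.

alpha particle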